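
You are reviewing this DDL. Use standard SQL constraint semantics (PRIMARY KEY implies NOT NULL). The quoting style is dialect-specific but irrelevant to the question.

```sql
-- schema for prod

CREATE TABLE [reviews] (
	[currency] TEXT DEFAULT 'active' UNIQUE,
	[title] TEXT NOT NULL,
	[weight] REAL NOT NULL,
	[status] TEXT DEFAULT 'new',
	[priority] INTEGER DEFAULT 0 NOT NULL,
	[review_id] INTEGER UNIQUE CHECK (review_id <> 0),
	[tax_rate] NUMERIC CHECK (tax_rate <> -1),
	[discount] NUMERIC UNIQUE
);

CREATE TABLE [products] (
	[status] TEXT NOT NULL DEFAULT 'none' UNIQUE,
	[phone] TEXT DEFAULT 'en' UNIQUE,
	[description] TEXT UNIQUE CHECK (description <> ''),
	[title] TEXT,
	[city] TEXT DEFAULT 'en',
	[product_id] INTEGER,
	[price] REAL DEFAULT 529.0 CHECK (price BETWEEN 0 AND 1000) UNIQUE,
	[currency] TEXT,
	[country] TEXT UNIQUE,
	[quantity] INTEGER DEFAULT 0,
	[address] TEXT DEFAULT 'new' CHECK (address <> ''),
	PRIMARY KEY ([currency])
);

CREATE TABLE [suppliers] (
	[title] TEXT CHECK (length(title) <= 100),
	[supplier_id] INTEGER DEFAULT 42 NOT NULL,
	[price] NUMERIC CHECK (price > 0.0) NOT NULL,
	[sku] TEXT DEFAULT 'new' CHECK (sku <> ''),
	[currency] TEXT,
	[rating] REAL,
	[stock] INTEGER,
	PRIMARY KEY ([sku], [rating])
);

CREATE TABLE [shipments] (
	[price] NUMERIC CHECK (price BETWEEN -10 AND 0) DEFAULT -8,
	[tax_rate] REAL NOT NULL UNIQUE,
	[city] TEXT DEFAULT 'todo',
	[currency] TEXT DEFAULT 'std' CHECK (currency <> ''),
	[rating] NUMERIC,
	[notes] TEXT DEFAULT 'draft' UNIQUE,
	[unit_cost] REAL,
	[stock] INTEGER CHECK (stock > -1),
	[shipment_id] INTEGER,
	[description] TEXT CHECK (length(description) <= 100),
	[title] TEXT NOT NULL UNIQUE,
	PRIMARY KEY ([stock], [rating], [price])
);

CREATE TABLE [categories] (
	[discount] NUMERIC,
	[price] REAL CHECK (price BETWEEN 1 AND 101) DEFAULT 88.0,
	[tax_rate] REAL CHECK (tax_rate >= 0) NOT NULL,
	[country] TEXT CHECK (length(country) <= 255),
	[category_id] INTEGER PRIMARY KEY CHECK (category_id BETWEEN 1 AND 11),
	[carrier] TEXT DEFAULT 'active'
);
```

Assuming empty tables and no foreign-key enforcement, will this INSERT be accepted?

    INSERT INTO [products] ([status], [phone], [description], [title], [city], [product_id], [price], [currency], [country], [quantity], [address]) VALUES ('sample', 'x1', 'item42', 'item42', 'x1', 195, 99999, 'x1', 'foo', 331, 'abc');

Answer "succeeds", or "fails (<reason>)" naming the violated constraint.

fails (CHECK on price)

The value 99999 for price violates CHECK (price BETWEEN 0 AND 1000).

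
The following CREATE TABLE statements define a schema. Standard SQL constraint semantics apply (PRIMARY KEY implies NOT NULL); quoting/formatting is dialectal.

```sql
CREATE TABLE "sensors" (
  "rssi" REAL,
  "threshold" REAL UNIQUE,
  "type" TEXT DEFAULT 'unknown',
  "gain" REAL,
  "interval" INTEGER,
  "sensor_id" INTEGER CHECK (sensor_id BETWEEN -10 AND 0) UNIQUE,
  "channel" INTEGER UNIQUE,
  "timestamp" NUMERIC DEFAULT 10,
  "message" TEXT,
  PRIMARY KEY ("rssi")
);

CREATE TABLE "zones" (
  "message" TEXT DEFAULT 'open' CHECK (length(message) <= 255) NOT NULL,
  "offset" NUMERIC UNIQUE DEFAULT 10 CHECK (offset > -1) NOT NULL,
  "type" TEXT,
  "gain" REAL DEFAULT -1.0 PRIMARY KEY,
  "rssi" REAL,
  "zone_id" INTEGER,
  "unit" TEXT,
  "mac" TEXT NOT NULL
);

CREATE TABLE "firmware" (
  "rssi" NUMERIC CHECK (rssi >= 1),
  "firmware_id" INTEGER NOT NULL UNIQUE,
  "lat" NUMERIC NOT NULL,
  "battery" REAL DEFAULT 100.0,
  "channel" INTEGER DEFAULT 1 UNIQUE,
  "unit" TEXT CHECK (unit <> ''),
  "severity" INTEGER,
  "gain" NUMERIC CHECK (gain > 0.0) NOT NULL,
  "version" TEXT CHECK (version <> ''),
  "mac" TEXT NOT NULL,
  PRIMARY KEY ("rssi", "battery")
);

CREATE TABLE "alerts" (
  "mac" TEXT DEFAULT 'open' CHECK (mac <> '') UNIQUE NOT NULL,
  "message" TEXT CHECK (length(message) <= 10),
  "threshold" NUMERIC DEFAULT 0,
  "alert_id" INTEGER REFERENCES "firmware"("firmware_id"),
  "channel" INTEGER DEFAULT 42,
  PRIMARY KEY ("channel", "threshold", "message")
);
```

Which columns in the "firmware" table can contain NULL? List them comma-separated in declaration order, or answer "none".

channel, unit, severity, version

- rssi: part of the PRIMARY KEY, which implies NOT NULL → not nullable.
- firmware_id: declared NOT NULL → not nullable.
- lat: declared NOT NULL → not nullable.
- battery: part of the PRIMARY KEY, which implies NOT NULL → not nullable.
- channel: UNIQUE does not imply NOT NULL → nullable.
- unit: CHECK does not forbid NULL (a CHECK constraint passes when its expression is NULL) → nullable.
- severity: no NOT NULL constraint applies → nullable.
- gain: declared NOT NULL → not nullable.
- version: CHECK does not forbid NULL (a CHECK constraint passes when its expression is NULL) → nullable.
- mac: declared NOT NULL → not nullable.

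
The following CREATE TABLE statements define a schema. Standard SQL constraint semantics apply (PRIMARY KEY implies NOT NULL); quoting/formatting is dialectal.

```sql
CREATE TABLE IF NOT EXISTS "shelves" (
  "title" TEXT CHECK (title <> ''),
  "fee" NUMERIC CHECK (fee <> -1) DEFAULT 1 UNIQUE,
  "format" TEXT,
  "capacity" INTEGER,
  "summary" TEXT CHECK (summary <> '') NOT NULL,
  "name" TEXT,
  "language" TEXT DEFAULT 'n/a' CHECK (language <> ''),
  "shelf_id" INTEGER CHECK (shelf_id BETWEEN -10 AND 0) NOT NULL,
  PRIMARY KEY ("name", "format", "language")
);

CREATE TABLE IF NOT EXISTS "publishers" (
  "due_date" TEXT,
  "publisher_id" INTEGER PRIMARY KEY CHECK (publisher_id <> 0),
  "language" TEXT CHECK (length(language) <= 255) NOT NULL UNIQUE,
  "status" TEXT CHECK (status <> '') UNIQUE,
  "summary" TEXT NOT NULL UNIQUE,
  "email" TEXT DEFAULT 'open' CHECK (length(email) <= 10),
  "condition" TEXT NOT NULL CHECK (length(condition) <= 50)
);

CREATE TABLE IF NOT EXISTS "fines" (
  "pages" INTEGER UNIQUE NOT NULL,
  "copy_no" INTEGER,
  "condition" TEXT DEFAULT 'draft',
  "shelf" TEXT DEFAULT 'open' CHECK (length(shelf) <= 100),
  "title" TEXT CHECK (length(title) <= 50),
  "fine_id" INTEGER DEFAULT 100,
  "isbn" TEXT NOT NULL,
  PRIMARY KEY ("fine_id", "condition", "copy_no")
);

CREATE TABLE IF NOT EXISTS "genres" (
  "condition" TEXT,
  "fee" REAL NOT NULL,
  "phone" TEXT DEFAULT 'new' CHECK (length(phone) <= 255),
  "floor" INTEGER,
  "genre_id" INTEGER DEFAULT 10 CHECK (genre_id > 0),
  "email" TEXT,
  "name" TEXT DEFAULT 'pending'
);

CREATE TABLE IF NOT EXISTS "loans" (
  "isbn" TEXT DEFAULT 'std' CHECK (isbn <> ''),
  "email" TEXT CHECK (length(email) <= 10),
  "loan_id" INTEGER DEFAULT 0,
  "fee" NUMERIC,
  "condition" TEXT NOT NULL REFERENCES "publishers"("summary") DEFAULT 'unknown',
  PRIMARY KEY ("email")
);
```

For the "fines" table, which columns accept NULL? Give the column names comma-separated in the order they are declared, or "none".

shelf, title

- pages: declared NOT NULL → not nullable.
- copy_no: part of the PRIMARY KEY, which implies NOT NULL → not nullable.
- condition: part of the PRIMARY KEY, which implies NOT NULL → not nullable.
- shelf: CHECK does not forbid NULL (a CHECK constraint passes when its expression is NULL) → nullable.
- title: CHECK does not forbid NULL (a CHECK constraint passes when its expression is NULL) → nullable.
- fine_id: part of the PRIMARY KEY, which implies NOT NULL → not nullable.
- isbn: declared NOT NULL → not nullable.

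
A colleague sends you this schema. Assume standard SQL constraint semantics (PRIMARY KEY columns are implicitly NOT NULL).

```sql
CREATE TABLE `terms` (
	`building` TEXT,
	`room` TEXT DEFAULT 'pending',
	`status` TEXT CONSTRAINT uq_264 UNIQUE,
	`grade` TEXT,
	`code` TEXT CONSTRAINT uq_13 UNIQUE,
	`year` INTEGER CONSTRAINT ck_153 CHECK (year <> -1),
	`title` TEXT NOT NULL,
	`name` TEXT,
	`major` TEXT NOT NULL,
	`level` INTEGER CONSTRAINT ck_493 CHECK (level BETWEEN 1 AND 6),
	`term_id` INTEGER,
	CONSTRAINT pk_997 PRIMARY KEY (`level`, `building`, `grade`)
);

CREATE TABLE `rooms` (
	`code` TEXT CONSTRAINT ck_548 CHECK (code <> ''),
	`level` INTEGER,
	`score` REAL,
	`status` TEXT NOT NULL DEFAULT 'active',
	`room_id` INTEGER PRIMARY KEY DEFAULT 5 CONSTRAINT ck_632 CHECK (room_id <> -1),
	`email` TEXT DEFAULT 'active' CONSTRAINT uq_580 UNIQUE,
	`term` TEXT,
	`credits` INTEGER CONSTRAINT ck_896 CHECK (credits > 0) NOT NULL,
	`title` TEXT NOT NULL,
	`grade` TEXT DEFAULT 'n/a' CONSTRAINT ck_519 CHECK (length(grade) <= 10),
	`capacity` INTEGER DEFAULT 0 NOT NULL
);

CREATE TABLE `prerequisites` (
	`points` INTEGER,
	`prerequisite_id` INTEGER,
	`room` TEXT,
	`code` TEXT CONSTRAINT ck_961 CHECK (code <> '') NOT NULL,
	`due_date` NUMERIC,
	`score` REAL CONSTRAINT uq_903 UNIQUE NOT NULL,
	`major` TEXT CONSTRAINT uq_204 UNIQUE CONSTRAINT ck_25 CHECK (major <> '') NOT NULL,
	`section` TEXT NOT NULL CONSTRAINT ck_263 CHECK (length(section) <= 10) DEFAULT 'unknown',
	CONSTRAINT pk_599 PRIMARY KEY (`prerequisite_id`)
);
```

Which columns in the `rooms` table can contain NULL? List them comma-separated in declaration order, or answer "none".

code, level, score, email, term, grade

- code: CHECK does not forbid NULL (a CHECK constraint passes when its expression is NULL) → nullable.
- level: no NOT NULL constraint applies → nullable.
- score: no NOT NULL constraint applies → nullable.
- status: declared NOT NULL → not nullable.
- room_id: part of the PRIMARY KEY, which implies NOT NULL → not nullable.
- email: UNIQUE does not imply NOT NULL → nullable.
- term: no NOT NULL constraint applies → nullable.
- credits: declared NOT NULL → not nullable.
- title: declared NOT NULL → not nullable.
- grade: CHECK does not forbid NULL (a CHECK constraint passes when its expression is NULL) → nullable.
- capacity: declared NOT NULL → not nullable.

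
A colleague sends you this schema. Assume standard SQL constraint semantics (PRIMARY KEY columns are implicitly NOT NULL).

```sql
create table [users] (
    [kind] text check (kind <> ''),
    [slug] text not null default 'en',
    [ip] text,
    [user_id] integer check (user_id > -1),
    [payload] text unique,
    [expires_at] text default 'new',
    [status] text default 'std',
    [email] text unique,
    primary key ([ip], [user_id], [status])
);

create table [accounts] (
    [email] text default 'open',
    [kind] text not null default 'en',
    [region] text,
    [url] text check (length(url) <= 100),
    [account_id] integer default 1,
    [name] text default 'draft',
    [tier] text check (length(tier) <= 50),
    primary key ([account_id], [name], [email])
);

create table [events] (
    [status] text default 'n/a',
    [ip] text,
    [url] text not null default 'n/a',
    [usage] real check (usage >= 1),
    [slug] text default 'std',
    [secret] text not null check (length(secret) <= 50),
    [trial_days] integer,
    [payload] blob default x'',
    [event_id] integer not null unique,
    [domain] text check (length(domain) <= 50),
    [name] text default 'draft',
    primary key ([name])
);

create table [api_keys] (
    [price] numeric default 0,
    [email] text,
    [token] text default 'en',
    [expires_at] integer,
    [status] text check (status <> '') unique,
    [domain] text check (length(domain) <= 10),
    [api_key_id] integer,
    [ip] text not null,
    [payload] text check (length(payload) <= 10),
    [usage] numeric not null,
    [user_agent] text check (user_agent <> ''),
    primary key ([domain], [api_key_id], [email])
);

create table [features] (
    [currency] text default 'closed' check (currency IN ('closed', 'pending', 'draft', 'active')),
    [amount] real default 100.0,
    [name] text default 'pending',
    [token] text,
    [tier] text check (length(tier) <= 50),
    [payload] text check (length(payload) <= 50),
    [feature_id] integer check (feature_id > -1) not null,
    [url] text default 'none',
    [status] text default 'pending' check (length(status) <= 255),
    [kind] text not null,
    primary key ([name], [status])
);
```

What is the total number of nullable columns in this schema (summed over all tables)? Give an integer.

users: 4 nullable (kind, payload, expires_at, email — PK (ip, user_id, status) and explicit NOT NULL columns excluded).
accounts: 3 nullable (region, url, tier — PK (account_id, name, email) and explicit NOT NULL columns excluded).
events: 7 nullable (status, ip, usage, slug, trial_days, payload, domain — PK (name) and explicit NOT NULL columns excluded).
api_keys: 6 nullable (price, token, expires_at, status, payload, user_agent — PK (domain, api_key_id, email) and explicit NOT NULL columns excluded).
features: 6 nullable (currency, amount, token, tier, payload, url — PK (name, status) and explicit NOT NULL columns excluded).
Total: 4 + 3 + 7 + 6 + 6 = 26.

26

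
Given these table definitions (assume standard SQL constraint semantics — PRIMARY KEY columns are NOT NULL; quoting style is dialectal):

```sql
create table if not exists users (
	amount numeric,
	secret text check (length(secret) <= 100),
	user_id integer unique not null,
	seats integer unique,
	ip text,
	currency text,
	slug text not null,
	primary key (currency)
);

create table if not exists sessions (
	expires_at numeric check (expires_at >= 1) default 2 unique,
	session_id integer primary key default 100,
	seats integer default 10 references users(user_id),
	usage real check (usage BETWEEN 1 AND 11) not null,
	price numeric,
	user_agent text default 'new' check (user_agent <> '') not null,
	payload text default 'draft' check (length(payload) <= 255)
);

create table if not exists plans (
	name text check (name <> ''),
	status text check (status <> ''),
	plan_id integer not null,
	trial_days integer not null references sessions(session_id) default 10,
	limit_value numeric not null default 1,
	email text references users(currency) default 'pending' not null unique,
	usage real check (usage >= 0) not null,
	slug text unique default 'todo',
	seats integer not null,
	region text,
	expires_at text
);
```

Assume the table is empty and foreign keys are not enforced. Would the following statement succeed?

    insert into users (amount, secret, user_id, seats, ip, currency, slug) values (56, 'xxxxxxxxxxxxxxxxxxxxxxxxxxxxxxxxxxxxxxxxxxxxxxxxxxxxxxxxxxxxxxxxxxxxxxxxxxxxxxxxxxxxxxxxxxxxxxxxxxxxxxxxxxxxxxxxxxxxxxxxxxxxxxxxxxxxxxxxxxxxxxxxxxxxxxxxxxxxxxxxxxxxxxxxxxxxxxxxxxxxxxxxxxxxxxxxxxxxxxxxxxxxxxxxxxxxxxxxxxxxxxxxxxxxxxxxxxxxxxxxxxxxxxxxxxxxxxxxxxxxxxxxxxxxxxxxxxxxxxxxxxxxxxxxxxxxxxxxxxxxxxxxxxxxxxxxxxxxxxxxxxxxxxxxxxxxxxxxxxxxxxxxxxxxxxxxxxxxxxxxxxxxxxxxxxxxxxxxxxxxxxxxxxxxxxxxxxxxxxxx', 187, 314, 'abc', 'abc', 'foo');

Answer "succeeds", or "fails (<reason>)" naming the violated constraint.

fails (CHECK on secret)

The value 'xxxxxxxxxxxxxxxxxxxxxxxxxxxxxxxxxxxxxxxxxxxxxxxxxxxxxxxxxxxxxxxxxxxxxxxxxxxxxxxxxxxxxxxxxxxxxxxxxxxxxxxxxxxxxxxxxxxxxxxxxxxxxxxxxxxxxxxxxxxxxxxxxxxxxxxxxxxxxxxxxxxxxxxxxxxxxxxxxxxxxxxxxxxxxxxxxxxxxxxxxxxxxxxxxxxxxxxxxxxxxxxxxxxxxxxxxxxxxxxxxxxxxxxxxxxxxxxxxxxxxxxxxxxxxxxxxxxxxxxxxxxxxxxxxxxxxxxxxxxxxxxxxxxxxxxxxxxxxxxxxxxxxxxxxxxxxxxxxxxxxxxxxxxxxxxxxxxxxxxxxxxxxxxxxxxxxxxxxxxxxxxxxxxxxxxxxxxxxxxx' for secret violates CHECK (length(secret) <= 100).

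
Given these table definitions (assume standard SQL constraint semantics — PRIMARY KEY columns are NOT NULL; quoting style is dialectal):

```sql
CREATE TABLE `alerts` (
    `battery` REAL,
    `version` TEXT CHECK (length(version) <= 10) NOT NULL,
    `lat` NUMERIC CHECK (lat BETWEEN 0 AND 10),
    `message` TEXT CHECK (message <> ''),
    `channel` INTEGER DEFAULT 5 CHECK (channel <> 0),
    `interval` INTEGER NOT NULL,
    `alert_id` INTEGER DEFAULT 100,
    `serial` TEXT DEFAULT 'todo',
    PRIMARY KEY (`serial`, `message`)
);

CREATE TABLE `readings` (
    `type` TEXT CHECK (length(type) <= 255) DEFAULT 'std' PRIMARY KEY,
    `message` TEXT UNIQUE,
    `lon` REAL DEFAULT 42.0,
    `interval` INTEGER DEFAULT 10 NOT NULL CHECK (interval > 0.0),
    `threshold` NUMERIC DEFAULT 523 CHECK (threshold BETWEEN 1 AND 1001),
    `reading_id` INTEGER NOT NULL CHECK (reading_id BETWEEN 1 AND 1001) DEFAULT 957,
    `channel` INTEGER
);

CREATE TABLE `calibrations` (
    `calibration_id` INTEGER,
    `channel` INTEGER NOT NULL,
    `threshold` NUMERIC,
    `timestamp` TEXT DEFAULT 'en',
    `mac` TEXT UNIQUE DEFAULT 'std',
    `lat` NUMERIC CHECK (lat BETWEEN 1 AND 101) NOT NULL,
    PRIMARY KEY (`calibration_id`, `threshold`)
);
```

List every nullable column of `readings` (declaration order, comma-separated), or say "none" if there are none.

message, lon, threshold, channel

- type: part of the PRIMARY KEY, which implies NOT NULL → not nullable.
- message: UNIQUE does not imply NOT NULL → nullable.
- lon: DEFAULT only fills an omitted column; an explicit NULL is still allowed → nullable.
- interval: declared NOT NULL → not nullable.
- threshold: CHECK does not forbid NULL (a CHECK constraint passes when its expression is NULL) → nullable.
- reading_id: declared NOT NULL → not nullable.
- channel: no NOT NULL constraint applies → nullable.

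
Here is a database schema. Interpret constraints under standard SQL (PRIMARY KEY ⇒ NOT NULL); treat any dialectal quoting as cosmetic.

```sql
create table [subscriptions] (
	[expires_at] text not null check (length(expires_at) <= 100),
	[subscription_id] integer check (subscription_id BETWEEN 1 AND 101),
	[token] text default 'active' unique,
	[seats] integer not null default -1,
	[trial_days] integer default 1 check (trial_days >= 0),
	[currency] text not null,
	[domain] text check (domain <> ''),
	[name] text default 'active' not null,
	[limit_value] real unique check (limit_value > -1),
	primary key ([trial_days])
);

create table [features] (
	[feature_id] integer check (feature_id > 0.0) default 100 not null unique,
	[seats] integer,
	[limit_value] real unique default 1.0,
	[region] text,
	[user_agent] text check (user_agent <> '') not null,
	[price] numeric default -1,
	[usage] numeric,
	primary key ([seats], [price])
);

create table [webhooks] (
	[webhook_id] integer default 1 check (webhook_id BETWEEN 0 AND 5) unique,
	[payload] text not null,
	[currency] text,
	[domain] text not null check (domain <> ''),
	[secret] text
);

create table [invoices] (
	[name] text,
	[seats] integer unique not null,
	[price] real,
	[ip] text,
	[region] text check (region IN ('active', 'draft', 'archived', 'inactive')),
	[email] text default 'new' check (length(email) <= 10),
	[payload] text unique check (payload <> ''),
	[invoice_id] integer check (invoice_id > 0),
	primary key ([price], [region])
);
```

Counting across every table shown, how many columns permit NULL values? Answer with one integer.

15

subscriptions: 4 nullable (subscription_id, token, domain, limit_value — PK (trial_days) and explicit NOT NULL columns excluded).
features: 3 nullable (limit_value, region, usage — PK (seats, price) and explicit NOT NULL columns excluded).
webhooks: 3 nullable (webhook_id, currency, secret — PK none and explicit NOT NULL columns excluded).
invoices: 5 nullable (name, ip, email, payload, invoice_id — PK (price, region) and explicit NOT NULL columns excluded).
Total: 4 + 3 + 3 + 5 = 15.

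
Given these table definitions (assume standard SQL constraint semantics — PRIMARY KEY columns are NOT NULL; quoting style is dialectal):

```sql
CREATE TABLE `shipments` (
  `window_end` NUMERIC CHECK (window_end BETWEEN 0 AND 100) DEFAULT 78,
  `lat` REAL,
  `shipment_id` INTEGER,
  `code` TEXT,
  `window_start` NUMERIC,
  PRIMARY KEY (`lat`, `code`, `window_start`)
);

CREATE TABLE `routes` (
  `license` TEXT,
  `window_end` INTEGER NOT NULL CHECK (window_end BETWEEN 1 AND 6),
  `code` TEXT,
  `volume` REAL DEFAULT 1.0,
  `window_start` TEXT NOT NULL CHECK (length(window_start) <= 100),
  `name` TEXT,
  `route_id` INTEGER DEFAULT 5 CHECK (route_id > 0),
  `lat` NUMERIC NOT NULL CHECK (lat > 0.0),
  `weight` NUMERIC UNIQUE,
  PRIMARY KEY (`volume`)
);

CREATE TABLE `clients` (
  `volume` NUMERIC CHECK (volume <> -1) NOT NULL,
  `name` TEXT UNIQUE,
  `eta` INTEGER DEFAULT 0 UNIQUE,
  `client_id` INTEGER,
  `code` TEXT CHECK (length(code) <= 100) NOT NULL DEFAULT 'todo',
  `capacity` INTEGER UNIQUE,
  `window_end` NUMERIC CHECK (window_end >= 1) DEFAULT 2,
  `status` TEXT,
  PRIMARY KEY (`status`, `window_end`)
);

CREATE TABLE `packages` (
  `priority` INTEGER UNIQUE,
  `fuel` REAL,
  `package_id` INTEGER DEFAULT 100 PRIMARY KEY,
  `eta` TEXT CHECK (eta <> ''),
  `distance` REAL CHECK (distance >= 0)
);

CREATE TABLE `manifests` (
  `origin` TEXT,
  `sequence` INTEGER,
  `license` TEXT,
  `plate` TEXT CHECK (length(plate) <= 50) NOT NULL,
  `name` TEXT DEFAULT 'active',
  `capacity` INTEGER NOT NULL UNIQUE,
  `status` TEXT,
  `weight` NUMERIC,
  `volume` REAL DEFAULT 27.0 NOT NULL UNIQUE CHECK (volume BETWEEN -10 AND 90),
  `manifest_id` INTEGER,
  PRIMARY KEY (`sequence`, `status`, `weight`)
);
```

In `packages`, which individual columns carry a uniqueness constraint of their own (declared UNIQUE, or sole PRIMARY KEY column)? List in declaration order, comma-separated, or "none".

priority, package_id

- priority: declared UNIQUE → unique.
- fuel: no UNIQUE or single-column PK constraint.
- package_id: single-column PRIMARY KEY → unique.
- eta: no UNIQUE or single-column PK constraint.
- distance: no UNIQUE or single-column PK constraint.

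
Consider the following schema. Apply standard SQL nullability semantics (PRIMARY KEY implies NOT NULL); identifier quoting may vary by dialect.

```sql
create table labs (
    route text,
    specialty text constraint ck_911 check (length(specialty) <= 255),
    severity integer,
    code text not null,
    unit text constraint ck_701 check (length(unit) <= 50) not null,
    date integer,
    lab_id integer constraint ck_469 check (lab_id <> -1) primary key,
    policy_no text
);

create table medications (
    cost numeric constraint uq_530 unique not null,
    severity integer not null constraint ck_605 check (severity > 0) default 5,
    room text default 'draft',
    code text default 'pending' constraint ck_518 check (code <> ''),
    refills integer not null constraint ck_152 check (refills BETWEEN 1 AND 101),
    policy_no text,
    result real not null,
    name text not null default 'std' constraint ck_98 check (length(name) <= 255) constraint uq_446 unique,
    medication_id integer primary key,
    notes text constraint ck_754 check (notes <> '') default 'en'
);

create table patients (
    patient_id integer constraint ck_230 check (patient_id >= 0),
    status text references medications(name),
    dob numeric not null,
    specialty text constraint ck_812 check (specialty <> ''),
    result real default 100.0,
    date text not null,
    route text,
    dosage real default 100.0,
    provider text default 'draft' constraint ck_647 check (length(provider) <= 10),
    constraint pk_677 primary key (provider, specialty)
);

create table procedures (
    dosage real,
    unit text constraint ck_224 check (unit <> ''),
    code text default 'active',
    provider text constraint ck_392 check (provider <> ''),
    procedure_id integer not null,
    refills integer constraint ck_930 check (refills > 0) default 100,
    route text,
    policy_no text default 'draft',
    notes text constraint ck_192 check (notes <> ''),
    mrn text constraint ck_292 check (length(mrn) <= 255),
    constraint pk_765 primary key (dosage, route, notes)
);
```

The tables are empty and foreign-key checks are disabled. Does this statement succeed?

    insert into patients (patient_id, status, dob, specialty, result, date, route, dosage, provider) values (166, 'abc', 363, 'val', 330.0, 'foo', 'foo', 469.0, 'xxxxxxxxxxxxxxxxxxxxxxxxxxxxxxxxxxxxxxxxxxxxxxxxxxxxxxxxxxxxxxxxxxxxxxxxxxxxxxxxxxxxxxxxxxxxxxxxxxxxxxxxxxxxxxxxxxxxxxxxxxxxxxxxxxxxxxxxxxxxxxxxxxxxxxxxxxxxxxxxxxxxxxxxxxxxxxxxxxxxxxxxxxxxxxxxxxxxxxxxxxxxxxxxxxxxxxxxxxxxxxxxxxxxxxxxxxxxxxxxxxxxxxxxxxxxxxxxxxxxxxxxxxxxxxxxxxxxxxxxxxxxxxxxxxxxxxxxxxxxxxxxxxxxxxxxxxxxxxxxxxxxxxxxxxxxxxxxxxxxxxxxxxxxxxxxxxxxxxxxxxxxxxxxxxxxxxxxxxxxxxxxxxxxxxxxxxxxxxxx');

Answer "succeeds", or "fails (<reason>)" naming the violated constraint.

fails (CHECK on provider)

The value 'xxxxxxxxxxxxxxxxxxxxxxxxxxxxxxxxxxxxxxxxxxxxxxxxxxxxxxxxxxxxxxxxxxxxxxxxxxxxxxxxxxxxxxxxxxxxxxxxxxxxxxxxxxxxxxxxxxxxxxxxxxxxxxxxxxxxxxxxxxxxxxxxxxxxxxxxxxxxxxxxxxxxxxxxxxxxxxxxxxxxxxxxxxxxxxxxxxxxxxxxxxxxxxxxxxxxxxxxxxxxxxxxxxxxxxxxxxxxxxxxxxxxxxxxxxxxxxxxxxxxxxxxxxxxxxxxxxxxxxxxxxxxxxxxxxxxxxxxxxxxxxxxxxxxxxxxxxxxxxxxxxxxxxxxxxxxxxxxxxxxxxxxxxxxxxxxxxxxxxxxxxxxxxxxxxxxxxxxxxxxxxxxxxxxxxxxxxxxxxxx' for provider violates CHECK (length(provider) <= 10).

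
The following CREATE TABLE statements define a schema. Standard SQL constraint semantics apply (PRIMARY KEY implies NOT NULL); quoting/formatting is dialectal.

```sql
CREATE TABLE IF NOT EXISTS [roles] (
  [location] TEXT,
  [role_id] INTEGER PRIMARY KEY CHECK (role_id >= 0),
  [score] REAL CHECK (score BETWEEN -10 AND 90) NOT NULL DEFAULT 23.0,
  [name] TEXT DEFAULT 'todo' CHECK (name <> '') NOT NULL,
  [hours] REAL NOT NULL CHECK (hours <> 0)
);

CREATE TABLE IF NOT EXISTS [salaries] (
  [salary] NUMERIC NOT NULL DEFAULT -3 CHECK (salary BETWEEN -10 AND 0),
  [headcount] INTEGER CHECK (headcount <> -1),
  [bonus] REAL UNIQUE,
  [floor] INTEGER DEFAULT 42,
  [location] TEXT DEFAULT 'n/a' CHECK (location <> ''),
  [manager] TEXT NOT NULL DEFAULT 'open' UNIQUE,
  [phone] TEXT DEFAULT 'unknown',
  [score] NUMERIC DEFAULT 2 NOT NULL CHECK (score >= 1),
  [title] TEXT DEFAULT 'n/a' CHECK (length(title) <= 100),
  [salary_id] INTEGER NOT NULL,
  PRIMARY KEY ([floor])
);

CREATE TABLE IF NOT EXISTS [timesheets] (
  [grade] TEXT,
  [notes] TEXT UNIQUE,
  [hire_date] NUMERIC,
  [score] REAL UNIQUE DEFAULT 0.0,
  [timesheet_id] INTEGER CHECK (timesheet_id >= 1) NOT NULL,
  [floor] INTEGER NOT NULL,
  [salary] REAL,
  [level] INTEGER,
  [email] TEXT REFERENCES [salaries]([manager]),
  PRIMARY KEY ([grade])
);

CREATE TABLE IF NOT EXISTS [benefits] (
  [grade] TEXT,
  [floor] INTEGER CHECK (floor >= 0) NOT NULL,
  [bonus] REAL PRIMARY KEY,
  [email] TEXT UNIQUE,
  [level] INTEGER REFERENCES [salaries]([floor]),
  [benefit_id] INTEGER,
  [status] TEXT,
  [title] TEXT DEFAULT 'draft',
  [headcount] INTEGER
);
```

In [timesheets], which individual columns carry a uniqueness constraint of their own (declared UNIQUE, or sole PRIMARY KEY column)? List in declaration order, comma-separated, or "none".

grade, notes, score

- grade: single-column PRIMARY KEY → unique.
- notes: declared UNIQUE → unique.
- hire_date: no UNIQUE or single-column PK constraint.
- score: declared UNIQUE → unique.
- timesheet_id: no UNIQUE or single-column PK constraint.
- floor: no UNIQUE or single-column PK constraint.
- salary: no UNIQUE or single-column PK constraint.
- level: no UNIQUE or single-column PK constraint.
- email: no UNIQUE or single-column PK constraint.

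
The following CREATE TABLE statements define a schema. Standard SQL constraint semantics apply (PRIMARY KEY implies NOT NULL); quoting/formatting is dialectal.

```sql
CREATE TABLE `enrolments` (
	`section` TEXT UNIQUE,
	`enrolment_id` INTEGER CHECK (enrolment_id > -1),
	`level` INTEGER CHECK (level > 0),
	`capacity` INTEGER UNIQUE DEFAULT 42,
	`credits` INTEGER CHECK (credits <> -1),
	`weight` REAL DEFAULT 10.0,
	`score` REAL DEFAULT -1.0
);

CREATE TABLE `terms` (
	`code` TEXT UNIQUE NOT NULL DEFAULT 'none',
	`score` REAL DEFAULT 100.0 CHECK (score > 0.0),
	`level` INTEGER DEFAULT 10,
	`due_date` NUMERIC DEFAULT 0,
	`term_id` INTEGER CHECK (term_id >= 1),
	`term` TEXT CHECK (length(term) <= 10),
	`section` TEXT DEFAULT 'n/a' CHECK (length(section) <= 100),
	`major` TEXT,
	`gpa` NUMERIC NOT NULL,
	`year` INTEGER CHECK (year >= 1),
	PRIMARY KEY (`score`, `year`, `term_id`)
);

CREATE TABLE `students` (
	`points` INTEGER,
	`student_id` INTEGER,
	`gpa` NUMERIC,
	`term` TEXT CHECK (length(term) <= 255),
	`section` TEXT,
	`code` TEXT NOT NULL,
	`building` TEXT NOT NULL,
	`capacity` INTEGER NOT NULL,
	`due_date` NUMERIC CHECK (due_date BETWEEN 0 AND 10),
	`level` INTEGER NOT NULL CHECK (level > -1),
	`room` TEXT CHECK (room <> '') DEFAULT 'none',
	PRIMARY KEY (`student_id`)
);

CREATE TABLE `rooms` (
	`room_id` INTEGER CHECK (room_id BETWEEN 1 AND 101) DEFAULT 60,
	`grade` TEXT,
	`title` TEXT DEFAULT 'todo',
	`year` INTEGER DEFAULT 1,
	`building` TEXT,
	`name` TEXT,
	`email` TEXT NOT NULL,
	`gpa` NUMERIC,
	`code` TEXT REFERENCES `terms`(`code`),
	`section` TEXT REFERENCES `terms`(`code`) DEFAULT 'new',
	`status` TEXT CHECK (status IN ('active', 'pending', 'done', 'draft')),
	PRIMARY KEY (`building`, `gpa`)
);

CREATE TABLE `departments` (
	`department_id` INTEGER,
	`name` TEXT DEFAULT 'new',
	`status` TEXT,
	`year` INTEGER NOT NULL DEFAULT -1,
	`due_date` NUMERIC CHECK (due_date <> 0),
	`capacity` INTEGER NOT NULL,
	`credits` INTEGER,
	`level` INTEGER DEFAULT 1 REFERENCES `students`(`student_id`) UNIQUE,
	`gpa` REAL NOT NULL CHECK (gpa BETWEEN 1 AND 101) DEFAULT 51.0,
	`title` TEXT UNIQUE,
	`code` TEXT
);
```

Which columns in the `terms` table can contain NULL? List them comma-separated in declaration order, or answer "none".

- code: declared NOT NULL → not nullable.
- score: part of the PRIMARY KEY, which implies NOT NULL → not nullable.
- level: DEFAULT only fills an omitted column; an explicit NULL is still allowed → nullable.
- due_date: DEFAULT only fills an omitted column; an explicit NULL is still allowed → nullable.
- term_id: part of the PRIMARY KEY, which implies NOT NULL → not nullable.
- term: CHECK does not forbid NULL (a CHECK constraint passes when its expression is NULL) → nullable.
- section: CHECK does not forbid NULL (a CHECK constraint passes when its expression is NULL) → nullable.
- major: no NOT NULL constraint applies → nullable.
- gpa: declared NOT NULL → not nullable.
- year: part of the PRIMARY KEY, which implies NOT NULL → not nullable.

level, due_date, term, section, major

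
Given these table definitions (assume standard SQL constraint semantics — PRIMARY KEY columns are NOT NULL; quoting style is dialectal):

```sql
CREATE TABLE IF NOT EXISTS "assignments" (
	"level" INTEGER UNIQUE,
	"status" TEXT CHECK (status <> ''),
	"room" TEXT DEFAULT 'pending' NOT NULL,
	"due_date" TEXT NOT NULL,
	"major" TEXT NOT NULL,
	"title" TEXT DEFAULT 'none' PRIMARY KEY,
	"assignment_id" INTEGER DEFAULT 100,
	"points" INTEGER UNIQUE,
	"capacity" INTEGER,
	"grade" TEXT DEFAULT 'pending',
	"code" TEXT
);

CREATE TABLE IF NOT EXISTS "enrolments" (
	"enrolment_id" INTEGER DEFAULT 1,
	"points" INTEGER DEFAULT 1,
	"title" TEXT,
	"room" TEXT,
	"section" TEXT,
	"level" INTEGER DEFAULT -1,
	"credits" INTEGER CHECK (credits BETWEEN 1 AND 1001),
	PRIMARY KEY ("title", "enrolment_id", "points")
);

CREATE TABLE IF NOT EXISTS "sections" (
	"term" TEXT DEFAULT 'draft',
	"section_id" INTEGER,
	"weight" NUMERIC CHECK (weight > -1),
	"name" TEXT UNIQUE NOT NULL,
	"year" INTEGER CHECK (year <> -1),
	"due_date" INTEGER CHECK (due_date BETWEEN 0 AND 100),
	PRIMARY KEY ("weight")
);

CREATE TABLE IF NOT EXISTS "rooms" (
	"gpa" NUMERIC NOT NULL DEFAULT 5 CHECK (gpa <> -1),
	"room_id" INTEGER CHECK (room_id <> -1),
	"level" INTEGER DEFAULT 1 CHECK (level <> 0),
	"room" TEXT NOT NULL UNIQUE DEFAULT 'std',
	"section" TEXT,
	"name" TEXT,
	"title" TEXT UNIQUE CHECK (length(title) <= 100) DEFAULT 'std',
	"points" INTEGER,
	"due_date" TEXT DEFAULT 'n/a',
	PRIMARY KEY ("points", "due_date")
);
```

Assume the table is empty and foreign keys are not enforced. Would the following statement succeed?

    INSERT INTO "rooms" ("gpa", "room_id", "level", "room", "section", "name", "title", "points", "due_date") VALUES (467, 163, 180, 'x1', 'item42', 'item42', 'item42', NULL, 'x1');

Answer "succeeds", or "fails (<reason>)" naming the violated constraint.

fails (NOT NULL on points)

points is explicitly set to NULL, but points is part of the PRIMARY KEY (implied NOT NULL).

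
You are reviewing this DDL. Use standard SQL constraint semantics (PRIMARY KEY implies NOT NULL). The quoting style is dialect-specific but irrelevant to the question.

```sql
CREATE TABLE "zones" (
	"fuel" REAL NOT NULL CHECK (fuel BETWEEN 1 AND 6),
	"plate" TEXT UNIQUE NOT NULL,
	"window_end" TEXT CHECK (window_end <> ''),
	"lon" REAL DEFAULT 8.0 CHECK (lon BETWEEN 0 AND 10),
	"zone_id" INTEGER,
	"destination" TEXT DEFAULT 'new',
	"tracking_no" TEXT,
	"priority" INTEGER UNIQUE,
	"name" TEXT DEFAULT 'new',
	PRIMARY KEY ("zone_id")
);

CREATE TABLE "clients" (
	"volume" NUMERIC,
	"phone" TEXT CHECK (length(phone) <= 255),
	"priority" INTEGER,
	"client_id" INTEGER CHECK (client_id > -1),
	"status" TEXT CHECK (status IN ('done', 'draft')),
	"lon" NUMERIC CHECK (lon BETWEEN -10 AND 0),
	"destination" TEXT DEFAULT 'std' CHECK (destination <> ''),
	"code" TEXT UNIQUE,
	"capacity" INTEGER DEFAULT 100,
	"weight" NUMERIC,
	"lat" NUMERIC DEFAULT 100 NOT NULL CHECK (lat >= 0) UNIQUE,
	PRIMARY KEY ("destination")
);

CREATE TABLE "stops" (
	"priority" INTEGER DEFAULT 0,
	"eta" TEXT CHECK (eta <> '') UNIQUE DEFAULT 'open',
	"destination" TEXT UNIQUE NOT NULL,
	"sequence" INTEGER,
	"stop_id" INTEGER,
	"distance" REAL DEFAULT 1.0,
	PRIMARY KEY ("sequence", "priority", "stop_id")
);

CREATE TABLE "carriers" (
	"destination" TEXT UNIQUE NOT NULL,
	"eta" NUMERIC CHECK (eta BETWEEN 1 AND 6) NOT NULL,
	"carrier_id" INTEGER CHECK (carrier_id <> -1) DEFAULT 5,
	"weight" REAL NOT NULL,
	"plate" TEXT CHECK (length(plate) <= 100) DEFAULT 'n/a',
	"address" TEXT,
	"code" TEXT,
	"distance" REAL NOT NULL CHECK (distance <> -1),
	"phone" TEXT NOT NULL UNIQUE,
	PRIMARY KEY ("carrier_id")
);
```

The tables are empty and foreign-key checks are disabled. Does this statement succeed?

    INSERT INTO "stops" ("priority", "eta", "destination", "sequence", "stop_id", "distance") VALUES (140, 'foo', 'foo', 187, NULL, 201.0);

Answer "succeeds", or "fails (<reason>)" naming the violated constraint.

fails (NOT NULL on stop_id)

stop_id is explicitly set to NULL, but stop_id is part of the PRIMARY KEY (implied NOT NULL).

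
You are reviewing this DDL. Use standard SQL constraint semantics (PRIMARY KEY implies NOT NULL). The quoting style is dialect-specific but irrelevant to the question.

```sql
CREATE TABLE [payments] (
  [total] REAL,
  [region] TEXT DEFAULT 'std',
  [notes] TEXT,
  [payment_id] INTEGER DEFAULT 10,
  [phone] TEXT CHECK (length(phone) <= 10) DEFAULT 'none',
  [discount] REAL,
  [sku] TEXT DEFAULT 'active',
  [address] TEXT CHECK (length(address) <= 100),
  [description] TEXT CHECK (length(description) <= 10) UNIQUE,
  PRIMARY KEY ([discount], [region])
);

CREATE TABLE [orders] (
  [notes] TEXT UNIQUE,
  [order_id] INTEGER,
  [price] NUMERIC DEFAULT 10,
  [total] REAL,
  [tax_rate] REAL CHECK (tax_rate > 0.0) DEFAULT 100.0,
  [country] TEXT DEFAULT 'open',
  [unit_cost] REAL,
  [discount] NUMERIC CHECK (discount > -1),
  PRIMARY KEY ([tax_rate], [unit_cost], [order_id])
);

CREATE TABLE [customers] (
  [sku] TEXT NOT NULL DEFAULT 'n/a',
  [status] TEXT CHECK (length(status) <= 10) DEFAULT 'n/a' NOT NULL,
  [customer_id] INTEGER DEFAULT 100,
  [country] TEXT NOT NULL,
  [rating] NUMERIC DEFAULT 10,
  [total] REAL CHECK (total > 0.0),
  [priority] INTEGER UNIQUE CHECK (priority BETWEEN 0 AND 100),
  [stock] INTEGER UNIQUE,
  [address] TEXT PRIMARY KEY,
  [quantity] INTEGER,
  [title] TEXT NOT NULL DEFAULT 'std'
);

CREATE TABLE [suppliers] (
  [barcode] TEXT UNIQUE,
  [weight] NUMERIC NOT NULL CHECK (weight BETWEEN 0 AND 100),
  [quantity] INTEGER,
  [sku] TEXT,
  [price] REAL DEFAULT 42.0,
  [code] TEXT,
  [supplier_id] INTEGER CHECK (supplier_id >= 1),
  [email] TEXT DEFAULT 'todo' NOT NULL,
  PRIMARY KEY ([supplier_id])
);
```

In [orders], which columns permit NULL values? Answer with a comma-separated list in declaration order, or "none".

notes, price, total, country, discount

- notes: UNIQUE does not imply NOT NULL → nullable.
- order_id: part of the PRIMARY KEY, which implies NOT NULL → not nullable.
- price: DEFAULT only fills an omitted column; an explicit NULL is still allowed → nullable.
- total: no NOT NULL constraint applies → nullable.
- tax_rate: part of the PRIMARY KEY, which implies NOT NULL → not nullable.
- country: DEFAULT only fills an omitted column; an explicit NULL is still allowed → nullable.
- unit_cost: part of the PRIMARY KEY, which implies NOT NULL → not nullable.
- discount: CHECK does not forbid NULL (a CHECK constraint passes when its expression is NULL) → nullable.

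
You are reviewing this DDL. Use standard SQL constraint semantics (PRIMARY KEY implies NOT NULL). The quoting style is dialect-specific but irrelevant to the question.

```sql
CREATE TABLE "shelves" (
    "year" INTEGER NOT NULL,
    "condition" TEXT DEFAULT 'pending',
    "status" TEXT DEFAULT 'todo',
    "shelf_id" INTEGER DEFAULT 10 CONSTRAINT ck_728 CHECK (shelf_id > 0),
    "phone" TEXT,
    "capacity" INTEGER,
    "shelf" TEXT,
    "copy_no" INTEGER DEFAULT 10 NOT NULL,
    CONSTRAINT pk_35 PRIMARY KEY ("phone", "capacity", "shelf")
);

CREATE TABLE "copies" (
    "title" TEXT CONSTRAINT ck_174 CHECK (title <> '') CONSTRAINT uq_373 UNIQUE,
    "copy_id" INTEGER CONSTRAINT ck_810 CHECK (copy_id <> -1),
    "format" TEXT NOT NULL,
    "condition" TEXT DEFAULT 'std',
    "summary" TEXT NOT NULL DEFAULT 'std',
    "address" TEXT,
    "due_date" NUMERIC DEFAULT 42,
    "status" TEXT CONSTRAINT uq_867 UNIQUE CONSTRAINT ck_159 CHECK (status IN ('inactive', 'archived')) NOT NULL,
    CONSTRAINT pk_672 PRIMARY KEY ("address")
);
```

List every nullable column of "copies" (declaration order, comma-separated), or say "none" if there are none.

title, copy_id, condition, due_date

- title: CHECK does not forbid NULL (a CHECK constraint passes when its expression is NULL) → nullable.
- copy_id: CHECK does not forbid NULL (a CHECK constraint passes when its expression is NULL) → nullable.
- format: declared NOT NULL → not nullable.
- condition: DEFAULT only fills an omitted column; an explicit NULL is still allowed → nullable.
- summary: declared NOT NULL → not nullable.
- address: part of the PRIMARY KEY, which implies NOT NULL → not nullable.
- due_date: DEFAULT only fills an omitted column; an explicit NULL is still allowed → nullable.
- status: declared NOT NULL → not nullable.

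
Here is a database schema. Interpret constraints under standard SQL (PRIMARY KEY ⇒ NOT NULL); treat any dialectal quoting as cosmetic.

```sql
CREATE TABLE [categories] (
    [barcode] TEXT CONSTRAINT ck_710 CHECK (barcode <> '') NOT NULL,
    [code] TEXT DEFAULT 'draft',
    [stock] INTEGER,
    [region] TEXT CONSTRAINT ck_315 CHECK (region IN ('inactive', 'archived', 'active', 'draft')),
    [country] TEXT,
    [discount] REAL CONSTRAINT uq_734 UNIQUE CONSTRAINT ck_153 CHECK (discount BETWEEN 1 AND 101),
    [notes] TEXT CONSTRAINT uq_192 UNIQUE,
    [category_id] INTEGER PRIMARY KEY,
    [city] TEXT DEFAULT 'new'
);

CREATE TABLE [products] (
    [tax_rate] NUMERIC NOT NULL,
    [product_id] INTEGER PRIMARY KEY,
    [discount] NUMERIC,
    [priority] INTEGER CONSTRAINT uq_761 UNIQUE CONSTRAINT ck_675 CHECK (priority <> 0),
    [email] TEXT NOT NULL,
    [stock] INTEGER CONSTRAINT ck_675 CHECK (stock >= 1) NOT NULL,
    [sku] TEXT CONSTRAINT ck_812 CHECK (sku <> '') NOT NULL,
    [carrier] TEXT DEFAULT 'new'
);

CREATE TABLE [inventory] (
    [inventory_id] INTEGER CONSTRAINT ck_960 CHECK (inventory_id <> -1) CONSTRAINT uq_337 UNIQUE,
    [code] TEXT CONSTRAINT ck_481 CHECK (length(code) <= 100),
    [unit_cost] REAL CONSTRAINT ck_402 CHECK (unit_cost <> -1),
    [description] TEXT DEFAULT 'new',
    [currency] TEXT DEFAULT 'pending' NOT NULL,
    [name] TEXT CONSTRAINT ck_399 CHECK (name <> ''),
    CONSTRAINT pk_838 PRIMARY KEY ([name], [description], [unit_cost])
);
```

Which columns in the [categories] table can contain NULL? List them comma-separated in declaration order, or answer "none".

- barcode: declared NOT NULL → not nullable.
- code: DEFAULT only fills an omitted column; an explicit NULL is still allowed → nullable.
- stock: no NOT NULL constraint applies → nullable.
- region: CHECK does not forbid NULL (a CHECK constraint passes when its expression is NULL) → nullable.
- country: no NOT NULL constraint applies → nullable.
- discount: CHECK does not forbid NULL (a CHECK constraint passes when its expression is NULL) → nullable.
- notes: UNIQUE does not imply NOT NULL → nullable.
- category_id: part of the PRIMARY KEY, which implies NOT NULL → not nullable.
- city: DEFAULT only fills an omitted column; an explicit NULL is still allowed → nullable.

code, stock, region, country, discount, notes, city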